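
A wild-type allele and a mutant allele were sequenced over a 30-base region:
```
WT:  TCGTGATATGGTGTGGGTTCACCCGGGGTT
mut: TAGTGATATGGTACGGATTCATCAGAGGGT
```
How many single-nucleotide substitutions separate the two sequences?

8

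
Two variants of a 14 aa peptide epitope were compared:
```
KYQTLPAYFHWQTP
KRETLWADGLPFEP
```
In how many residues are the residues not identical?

Comparing position by position, 9 residues differ: 2 (Y/R), 3 (Q/E), 6 (P/W), 8 (Y/D), 9 (F/G), 10 (H/L), 11 (W/P), 12 (Q/F), 13 (T/E).

9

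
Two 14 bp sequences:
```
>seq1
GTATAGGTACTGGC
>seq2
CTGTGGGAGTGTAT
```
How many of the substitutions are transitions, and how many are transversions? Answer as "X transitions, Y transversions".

6 transitions, 4 transversions

Transitions (purine↔purine or pyrimidine↔pyrimidine): 3 A→G, 5 A→G, 9 A→G, 10 C→T, 13 G→A, 14 C→T.
Transversions (purine↔pyrimidine): 1 G→C, 8 T→A, 11 T→G, 12 G→T.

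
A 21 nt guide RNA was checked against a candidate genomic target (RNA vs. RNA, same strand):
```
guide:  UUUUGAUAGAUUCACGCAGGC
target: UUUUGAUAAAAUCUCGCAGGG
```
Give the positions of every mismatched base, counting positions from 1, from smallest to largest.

Scanning 1-based: 9: G/A; 11: U/A; 14: A/U; 21: C/G.

9, 11, 14, 21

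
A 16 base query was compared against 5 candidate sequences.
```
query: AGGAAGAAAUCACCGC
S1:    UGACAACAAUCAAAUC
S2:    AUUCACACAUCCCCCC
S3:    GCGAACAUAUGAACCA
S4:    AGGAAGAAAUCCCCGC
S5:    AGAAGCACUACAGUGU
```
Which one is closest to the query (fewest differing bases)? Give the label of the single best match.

Hamming distances to query — S1: 8; S2: 7; S3: 8; S4: 1; S5: 9.
Smallest is S4 with 1 mismatch.

S4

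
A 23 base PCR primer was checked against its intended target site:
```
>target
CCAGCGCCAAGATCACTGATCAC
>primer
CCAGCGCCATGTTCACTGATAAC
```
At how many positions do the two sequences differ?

Comparing position by position, 3 positions differ: 10 (A/T), 12 (A/T), 21 (C/A).

3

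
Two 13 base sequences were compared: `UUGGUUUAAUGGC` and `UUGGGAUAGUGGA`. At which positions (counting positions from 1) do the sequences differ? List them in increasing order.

5, 6, 9, 13

Differences at position 5 (U→G), position 6 (U→A), position 9 (A→G), position 13 (C→A).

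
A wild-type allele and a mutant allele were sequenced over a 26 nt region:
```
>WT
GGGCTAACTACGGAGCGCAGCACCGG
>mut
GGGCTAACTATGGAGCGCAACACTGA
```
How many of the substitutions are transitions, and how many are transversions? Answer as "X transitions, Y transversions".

Transitions (purine↔purine or pyrimidine↔pyrimidine): 11 C→T, 20 G→A, 24 C→T, 26 G→A.
Transversions (purine↔pyrimidine): none.

4 transitions, 0 transversions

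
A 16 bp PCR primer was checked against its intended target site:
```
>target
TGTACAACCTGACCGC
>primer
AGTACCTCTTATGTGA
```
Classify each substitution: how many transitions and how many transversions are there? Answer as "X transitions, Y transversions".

3 transitions, 6 transversions

Mismatches (1-based):
base 1: T→A (pyrimidine→purine, transversion)
base 6: A→C (purine→pyrimidine, transversion)
base 7: A→T (purine→pyrimidine, transversion)
base 9: C→T (pyrimidine→pyrimidine, transition)
base 11: G→A (purine→purine, transition)
base 12: A→T (purine→pyrimidine, transversion)
base 13: C→G (pyrimidine→purine, transversion)
base 14: C→T (pyrimidine→pyrimidine, transition)
base 16: C→A (pyrimidine→purine, transversion)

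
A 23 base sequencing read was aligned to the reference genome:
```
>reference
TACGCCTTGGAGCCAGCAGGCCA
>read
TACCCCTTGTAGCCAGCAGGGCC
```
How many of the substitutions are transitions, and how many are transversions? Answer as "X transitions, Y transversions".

Transitions (purine↔purine or pyrimidine↔pyrimidine): none.
Transversions (purine↔pyrimidine): 4 G→C, 10 G→T, 21 C→G, 23 A→C.

0 transitions, 4 transversions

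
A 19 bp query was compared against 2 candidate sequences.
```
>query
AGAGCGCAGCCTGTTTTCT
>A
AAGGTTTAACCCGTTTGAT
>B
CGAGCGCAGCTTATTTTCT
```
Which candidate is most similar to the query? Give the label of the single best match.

A differs at 9 sites; B differs at 3 sites. The closest is B.

B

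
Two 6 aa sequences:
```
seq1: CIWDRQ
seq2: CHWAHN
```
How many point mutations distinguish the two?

The sequences differ at residues 2, 4, 5, 6 (1-based) — 4 in total.

4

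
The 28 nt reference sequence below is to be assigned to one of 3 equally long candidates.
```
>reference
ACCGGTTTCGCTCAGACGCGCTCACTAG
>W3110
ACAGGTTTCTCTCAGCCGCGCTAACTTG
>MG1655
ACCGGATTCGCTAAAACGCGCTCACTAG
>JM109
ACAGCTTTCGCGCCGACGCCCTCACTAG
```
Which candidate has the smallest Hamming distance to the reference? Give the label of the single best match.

W3110 differs at 5 positions; MG1655 differs at 3 positions; JM109 differs at 5 positions. The closest is MG1655.

MG1655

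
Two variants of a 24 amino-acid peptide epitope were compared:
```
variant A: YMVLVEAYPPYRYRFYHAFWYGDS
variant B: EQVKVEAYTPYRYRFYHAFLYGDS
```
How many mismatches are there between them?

5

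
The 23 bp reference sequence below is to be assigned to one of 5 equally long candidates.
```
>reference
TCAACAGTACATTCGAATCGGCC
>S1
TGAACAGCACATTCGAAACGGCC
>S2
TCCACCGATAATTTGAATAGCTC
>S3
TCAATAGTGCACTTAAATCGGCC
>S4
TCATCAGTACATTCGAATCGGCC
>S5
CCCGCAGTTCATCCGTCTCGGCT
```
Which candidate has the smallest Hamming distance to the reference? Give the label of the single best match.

S1 differs at 3 sites; S2 differs at 9 sites; S3 differs at 5 sites; S4 differs at 1 site; S5 differs at 8 sites. The closest is S4.

S4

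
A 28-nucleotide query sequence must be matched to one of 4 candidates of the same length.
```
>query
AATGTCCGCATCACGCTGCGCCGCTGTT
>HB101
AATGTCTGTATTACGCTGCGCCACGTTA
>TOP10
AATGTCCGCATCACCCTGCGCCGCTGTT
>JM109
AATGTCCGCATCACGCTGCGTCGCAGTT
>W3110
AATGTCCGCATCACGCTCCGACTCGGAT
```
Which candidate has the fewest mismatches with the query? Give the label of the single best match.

HB101 differs at 7 positions; TOP10 differs at 1 position; JM109 differs at 2 positions; W3110 differs at 5 positions. The closest is TOP10.

TOP10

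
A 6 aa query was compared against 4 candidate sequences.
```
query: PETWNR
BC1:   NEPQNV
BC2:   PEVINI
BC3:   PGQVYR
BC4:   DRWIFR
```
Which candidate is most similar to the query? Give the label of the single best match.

BC1 differs at 4 residues; BC2 differs at 3 residues; BC3 differs at 4 residues; BC4 differs at 5 residues. The closest is BC2.

BC2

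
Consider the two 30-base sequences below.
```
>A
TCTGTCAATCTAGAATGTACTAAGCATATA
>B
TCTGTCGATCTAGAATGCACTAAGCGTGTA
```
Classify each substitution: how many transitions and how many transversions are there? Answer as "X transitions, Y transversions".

4 transitions, 0 transversions

Transitions (purine↔purine or pyrimidine↔pyrimidine): 7 A→G, 18 T→C, 26 A→G, 28 A→G.
Transversions (purine↔pyrimidine): none.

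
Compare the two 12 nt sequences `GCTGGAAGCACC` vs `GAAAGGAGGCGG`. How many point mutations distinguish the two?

8

The sequences differ at bases 2, 3, 4, 6, 9, 10, 11, 12 (1-based) — 8 in total.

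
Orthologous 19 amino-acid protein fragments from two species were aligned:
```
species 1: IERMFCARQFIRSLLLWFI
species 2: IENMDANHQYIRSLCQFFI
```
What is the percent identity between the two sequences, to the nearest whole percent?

53%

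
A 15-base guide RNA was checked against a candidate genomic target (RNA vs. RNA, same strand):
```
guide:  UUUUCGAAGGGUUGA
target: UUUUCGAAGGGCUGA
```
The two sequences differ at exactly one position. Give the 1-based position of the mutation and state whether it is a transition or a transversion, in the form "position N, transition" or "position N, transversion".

Position 12 changes U→C. U is a pyrimidine and C is a pyrimidine, so this is a transition.

position 12, transition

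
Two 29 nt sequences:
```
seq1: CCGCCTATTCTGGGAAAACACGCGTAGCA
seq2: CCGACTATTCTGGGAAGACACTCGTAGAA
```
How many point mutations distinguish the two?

The sequences differ at bases 4, 17, 22, 28 (1-based) — 4 in total.

4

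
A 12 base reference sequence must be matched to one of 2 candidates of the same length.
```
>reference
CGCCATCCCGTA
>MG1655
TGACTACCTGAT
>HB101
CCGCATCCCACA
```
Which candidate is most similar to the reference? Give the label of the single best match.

Hamming distances to reference — MG1655: 7; HB101: 4.
Smallest is HB101 with 4 mismatches.

HB101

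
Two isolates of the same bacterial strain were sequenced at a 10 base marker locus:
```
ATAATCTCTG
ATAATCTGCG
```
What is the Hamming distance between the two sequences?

The sequences differ at positions 8, 9 (1-based) — 2 in total.

2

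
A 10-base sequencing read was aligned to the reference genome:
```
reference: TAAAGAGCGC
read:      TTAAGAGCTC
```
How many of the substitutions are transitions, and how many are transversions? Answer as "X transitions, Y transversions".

Mismatches (1-based):
site 2: A→T (purine→pyrimidine, transversion)
site 9: G→T (purine→pyrimidine, transversion)

0 transitions, 2 transversions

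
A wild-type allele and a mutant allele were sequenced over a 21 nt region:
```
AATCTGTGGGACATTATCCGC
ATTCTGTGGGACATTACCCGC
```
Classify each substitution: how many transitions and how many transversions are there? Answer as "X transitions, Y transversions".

1 transition, 1 transversion

Transitions (purine↔purine or pyrimidine↔pyrimidine): 17 T→C.
Transversions (purine↔pyrimidine): 2 A→T.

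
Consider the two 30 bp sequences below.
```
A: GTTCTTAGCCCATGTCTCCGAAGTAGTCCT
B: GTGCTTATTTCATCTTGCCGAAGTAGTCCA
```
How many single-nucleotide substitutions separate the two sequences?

8

Comparing position by position, 8 positions differ: 3 (T/G), 8 (G/T), 9 (C/T), 10 (C/T), 14 (G/C), 16 (C/T), 17 (T/G), 30 (T/A).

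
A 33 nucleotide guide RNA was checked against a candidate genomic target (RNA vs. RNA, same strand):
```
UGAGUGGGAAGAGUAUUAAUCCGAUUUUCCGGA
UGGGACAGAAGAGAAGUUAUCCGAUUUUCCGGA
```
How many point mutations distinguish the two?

Mismatches (1-based): site 3: A→G; site 5: U→A; site 6: G→C; site 7: G→A; site 14: U→A; site 16: U→G; site 18: A→U.

7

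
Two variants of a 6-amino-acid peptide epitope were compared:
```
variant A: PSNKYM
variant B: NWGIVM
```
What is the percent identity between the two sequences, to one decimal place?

Mismatches at positions 1, 2, 3, 4, 5 (1-based): 5 of 6.
Identical positions: 1/6 = 16.67% → 16.7%.

16.7%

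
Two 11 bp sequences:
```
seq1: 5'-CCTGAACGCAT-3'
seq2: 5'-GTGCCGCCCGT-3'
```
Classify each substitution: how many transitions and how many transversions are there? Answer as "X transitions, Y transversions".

Transitions (purine↔purine or pyrimidine↔pyrimidine): 2 C→T, 6 A→G, 10 A→G.
Transversions (purine↔pyrimidine): 1 C→G, 3 T→G, 4 G→C, 5 A→C, 8 G→C.

3 transitions, 5 transversions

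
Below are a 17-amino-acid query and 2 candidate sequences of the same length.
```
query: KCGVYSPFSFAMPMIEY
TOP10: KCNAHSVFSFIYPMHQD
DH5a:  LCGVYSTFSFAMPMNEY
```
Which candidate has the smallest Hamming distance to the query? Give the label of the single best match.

DH5a

TOP10 differs at 9 positions; DH5a differs at 3 positions. The closest is DH5a.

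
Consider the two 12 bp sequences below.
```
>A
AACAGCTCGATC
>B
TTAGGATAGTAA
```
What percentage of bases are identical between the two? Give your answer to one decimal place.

9 positions differ (1, 2, 3, 4, 6, 8, 10, 11, 12), so 3 of 12 match: 3/12 = 25%.

25.0%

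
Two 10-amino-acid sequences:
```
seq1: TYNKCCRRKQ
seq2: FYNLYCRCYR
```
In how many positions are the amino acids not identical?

6

Mismatches (1-based): position 1: T→F; position 4: K→L; position 5: C→Y; position 8: R→C; position 9: K→Y; position 10: Q→R.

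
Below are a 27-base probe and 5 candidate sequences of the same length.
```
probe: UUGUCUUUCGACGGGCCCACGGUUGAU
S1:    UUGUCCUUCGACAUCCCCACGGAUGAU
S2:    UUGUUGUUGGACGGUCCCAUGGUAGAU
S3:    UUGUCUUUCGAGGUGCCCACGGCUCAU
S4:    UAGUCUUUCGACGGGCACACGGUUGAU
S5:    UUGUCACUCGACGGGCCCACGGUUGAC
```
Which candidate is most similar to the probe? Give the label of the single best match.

Hamming distances to probe — S1: 5; S2: 6; S3: 4; S4: 2; S5: 3.
Smallest is S4 with 2 mismatches.

S4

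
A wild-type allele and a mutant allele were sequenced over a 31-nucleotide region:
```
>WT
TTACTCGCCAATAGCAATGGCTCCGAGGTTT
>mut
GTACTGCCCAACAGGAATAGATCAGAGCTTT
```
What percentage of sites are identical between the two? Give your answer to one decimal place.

Mismatches at positions 1, 6, 7, 12, 15, 19, 21, 24, 28 (1-based): 9 of 31.
Identical positions: 22/31 = 70.97% → 71.0%.

71.0%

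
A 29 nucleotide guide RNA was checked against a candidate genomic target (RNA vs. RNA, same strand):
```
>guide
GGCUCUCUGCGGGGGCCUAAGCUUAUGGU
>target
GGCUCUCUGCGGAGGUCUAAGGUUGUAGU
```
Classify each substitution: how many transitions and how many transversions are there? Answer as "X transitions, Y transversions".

4 transitions, 1 transversion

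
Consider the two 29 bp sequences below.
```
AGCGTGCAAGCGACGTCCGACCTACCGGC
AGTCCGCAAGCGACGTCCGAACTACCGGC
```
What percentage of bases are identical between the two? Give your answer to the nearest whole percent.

86%

Mismatches at positions 3, 4, 5, 21 (1-based): 4 of 29.
Identical positions: 25/29 = 86.21% → 86%.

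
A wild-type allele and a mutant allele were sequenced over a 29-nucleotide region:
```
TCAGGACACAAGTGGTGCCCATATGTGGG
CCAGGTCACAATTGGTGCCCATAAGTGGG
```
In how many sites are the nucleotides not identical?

Comparing position by position, 4 sites differ: 1 (T/C), 6 (A/T), 12 (G/T), 24 (T/A).

4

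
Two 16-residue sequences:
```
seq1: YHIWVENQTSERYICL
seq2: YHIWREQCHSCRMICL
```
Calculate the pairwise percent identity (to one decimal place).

6 positions differ (5, 7, 8, 9, 11, 13), so 10 of 16 match: 10/16 = 62.5%.

62.5%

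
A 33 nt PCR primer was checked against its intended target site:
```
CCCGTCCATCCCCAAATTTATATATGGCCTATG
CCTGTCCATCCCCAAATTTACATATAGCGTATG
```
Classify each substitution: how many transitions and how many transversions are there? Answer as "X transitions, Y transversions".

Mismatches (1-based):
site 3: C→T (pyrimidine→pyrimidine, transition)
site 21: T→C (pyrimidine→pyrimidine, transition)
site 26: G→A (purine→purine, transition)
site 29: C→G (pyrimidine→purine, transversion)

3 transitions, 1 transversion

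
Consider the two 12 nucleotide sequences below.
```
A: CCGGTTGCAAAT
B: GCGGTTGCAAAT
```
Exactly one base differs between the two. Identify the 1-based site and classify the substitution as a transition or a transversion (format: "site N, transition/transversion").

site 1, transversion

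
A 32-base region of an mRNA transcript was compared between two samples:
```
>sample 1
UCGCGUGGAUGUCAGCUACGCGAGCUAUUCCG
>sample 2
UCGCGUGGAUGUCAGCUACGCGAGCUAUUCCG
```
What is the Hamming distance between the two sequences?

No positions differ; the sequences are identical.

0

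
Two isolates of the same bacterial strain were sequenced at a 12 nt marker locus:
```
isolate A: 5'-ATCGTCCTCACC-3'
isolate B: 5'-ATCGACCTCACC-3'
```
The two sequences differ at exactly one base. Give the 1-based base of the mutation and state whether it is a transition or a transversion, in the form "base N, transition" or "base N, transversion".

The sequences differ only at base 5: T→A (pyrimidine→purine), a transversion.

base 5, transversion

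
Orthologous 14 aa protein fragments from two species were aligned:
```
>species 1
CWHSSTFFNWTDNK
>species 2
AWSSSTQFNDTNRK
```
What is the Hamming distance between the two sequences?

Comparing position by position, 6 residues differ: 1 (C/A), 3 (H/S), 7 (F/Q), 10 (W/D), 12 (D/N), 13 (N/R).

6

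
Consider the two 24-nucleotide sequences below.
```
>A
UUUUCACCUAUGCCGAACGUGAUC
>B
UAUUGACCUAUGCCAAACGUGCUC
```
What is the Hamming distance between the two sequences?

4

Comparing position by position, 4 positions differ: 2 (U/A), 5 (C/G), 15 (G/A), 22 (A/C).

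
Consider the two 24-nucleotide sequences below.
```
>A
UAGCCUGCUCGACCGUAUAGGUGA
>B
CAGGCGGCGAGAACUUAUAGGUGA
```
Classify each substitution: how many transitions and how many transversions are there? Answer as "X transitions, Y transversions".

1 transition, 6 transversions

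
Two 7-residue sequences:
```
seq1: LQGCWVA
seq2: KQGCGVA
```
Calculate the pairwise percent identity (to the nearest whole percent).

71%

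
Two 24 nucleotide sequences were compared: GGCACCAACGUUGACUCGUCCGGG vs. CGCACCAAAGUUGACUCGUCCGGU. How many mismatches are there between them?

The sequences differ at sites 1, 9, 24 (1-based) — 3 in total.

3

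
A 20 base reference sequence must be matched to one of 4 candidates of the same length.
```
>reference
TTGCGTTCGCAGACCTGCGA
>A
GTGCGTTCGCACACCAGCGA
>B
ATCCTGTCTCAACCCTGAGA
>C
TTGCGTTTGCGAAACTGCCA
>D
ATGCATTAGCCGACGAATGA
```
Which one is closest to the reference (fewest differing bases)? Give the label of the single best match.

A

Hamming distances to reference — A: 3; B: 8; C: 5; D: 8.
Smallest is A with 3 mismatches.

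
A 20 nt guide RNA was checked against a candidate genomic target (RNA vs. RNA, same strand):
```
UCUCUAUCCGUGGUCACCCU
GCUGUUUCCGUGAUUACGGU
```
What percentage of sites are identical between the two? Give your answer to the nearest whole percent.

7 positions differ (1, 4, 6, 13, 15, 18, 19), so 13 of 20 match: 13/20 = 65%.

65%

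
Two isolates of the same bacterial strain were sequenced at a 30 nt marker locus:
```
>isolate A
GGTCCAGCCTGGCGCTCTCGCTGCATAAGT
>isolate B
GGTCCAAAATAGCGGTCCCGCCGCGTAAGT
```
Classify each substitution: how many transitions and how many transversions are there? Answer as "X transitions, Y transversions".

Mismatches (1-based):
base 7: G→A (purine→purine, transition)
base 8: C→A (pyrimidine→purine, transversion)
base 9: C→A (pyrimidine→purine, transversion)
base 11: G→A (purine→purine, transition)
base 15: C→G (pyrimidine→purine, transversion)
base 18: T→C (pyrimidine→pyrimidine, transition)
base 22: T→C (pyrimidine→pyrimidine, transition)
base 25: A→G (purine→purine, transition)

5 transitions, 3 transversions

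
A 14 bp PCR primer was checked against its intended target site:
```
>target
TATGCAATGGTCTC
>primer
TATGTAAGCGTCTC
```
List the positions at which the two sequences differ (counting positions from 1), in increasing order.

Scanning 1-based: 5: C/T; 8: T/G; 9: G/C.

5, 8, 9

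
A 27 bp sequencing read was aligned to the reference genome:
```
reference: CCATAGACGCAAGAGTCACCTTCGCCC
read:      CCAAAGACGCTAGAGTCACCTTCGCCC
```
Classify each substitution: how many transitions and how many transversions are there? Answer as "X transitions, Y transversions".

Mismatches (1-based):
site 4: T→A (pyrimidine→purine, transversion)
site 11: A→T (purine→pyrimidine, transversion)

0 transitions, 2 transversions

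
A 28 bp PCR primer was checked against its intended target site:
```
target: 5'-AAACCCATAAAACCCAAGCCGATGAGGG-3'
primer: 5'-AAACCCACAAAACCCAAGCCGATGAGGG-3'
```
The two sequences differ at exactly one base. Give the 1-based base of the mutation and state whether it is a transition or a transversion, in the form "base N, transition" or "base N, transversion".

Base 8 changes T→C. T is a pyrimidine and C is a pyrimidine, so this is a transition.

base 8, transition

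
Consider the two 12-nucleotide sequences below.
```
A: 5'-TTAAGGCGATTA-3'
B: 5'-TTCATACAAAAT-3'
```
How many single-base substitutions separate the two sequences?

Mismatches (1-based): position 3: A→C; position 5: G→T; position 6: G→A; position 8: G→A; position 10: T→A; position 11: T→A; position 12: A→T.

7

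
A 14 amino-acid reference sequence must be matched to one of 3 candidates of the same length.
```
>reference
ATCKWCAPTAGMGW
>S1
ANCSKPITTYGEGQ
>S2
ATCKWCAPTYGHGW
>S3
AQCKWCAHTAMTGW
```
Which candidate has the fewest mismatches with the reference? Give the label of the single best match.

Hamming distances to reference — S1: 9; S2: 2; S3: 4.
Smallest is S2 with 2 mismatches.

S2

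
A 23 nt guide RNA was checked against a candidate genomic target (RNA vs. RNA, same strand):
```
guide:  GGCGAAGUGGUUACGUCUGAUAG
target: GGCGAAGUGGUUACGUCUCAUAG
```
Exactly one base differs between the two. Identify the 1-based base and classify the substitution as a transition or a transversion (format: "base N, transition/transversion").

base 19, transversion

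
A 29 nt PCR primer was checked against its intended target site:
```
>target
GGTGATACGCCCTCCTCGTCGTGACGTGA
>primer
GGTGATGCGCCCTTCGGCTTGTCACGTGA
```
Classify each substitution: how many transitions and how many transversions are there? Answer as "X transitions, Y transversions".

3 transitions, 4 transversions

Transitions (purine↔purine or pyrimidine↔pyrimidine): 7 A→G, 14 C→T, 20 C→T.
Transversions (purine↔pyrimidine): 16 T→G, 17 C→G, 18 G→C, 23 G→C.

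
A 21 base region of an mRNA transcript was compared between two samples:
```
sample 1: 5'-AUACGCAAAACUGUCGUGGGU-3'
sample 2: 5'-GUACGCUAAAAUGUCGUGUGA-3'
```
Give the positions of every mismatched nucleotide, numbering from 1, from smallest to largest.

Scanning 1-based: 1: A/G; 7: A/U; 11: C/A; 19: G/U; 21: U/A.

1, 7, 11, 19, 21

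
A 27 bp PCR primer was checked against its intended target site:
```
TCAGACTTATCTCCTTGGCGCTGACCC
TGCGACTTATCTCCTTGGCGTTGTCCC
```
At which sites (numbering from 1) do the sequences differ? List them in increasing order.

Scanning 1-based: 2: C/G; 3: A/C; 21: C/T; 24: A/T.

2, 3, 21, 24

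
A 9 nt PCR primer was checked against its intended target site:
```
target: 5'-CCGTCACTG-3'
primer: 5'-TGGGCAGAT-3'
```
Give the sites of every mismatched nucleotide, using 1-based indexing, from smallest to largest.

Scanning 1-based: 1: C/T; 2: C/G; 4: T/G; 7: C/G; 8: T/A; 9: G/T.

1, 2, 4, 7, 8, 9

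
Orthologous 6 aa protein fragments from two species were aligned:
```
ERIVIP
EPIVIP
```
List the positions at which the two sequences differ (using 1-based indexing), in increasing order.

2

Scanning 1-based: 2: R/P.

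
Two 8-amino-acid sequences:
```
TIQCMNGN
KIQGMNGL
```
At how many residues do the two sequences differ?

The sequences differ at residues 1, 4, 8 (1-based) — 3 in total.

3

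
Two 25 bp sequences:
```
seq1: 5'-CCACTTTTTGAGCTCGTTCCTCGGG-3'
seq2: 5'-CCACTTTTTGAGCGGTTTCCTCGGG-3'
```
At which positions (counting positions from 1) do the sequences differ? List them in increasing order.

Differences at position 14 (T→G), position 15 (C→G), position 16 (G→T).

14, 15, 16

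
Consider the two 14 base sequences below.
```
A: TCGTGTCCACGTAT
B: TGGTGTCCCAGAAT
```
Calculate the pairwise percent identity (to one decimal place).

71.4%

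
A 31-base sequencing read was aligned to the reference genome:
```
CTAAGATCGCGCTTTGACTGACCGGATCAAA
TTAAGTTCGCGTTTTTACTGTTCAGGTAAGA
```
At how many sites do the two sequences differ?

The sequences differ at sites 1, 6, 12, 16, 21, 22, 24, 26, 28, 30 (1-based) — 10 in total.

10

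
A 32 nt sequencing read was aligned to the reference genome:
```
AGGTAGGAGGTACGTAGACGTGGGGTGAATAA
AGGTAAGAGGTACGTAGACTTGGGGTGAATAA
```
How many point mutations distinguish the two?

2

Mismatches (1-based): site 6: G→A; site 20: G→T.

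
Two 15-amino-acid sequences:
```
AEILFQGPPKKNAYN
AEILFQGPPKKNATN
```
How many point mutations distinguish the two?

1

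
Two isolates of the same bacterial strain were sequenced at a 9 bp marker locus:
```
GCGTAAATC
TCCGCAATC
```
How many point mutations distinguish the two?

4

Comparing position by position, 4 positions differ: 1 (G/T), 3 (G/C), 4 (T/G), 5 (A/C).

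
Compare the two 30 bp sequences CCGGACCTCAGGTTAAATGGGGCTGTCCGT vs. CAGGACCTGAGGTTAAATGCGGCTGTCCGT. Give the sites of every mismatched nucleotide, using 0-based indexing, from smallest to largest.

1, 8, 19

Differences at site 1 (C→A), site 8 (C→G), site 19 (G→C).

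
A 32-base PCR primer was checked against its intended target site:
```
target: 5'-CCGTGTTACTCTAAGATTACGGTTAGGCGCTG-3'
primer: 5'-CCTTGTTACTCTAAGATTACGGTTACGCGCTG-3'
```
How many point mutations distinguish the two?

2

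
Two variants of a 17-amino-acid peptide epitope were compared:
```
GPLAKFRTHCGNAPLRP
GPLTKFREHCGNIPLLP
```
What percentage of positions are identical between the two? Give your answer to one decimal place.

76.5%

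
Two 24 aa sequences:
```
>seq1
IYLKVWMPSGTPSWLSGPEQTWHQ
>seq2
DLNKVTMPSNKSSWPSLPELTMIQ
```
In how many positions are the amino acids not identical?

Comparing position by position, 12 positions differ: 1 (I/D), 2 (Y/L), 3 (L/N), 6 (W/T), 10 (G/N), 11 (T/K), 12 (P/S), 15 (L/P), 17 (G/L), 20 (Q/L), 22 (W/M), 23 (H/I).

12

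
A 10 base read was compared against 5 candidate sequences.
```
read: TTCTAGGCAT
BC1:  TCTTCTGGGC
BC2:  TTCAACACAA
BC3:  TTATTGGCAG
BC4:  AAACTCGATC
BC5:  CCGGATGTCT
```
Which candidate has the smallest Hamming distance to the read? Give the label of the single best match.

BC3

Hamming distances to read — BC1: 7; BC2: 4; BC3: 3; BC4: 9; BC5: 7.
Smallest is BC3 with 3 mismatches.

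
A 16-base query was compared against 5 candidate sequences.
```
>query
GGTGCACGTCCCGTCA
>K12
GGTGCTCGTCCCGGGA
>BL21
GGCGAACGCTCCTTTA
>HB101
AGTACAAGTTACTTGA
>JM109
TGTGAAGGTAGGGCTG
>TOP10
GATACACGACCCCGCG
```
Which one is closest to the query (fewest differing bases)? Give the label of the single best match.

K12

Hamming distances to query — K12: 3; BL21: 6; HB101: 7; JM109: 9; TOP10: 6.
Smallest is K12 with 3 mismatches.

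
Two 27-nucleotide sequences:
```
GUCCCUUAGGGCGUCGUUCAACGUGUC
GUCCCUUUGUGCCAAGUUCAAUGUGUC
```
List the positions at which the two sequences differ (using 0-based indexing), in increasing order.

7, 9, 12, 13, 14, 21

Differences at position 7 (A→U), position 9 (G→U), position 12 (G→C), position 13 (U→A), position 14 (C→A), position 21 (C→U).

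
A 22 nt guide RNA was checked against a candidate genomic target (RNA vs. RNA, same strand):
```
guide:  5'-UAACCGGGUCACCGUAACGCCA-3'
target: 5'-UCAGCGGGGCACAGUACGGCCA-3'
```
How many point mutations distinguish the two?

Mismatches (1-based): position 2: A→C; position 4: C→G; position 9: U→G; position 13: C→A; position 17: A→C; position 18: C→G.

6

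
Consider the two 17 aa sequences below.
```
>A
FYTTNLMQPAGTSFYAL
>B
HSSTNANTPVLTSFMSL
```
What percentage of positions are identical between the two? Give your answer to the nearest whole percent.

41%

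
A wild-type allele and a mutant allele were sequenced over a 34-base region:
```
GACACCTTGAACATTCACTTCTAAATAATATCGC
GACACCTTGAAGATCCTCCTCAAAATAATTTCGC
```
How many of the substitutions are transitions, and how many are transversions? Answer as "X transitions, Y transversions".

Mismatches (1-based):
base 12: C→G (pyrimidine→purine, transversion)
base 15: T→C (pyrimidine→pyrimidine, transition)
base 17: A→T (purine→pyrimidine, transversion)
base 19: T→C (pyrimidine→pyrimidine, transition)
base 22: T→A (pyrimidine→purine, transversion)
base 30: A→T (purine→pyrimidine, transversion)

2 transitions, 4 transversions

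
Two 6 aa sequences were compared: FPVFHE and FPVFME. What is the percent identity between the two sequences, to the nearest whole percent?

83%

1 position differs (5), so 5 of 6 match: 5/6 = 83.33%.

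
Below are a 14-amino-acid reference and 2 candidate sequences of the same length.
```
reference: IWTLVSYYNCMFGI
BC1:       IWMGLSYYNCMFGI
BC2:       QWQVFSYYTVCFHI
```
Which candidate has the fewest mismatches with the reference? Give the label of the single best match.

BC1

BC1 differs at 3 positions; BC2 differs at 8 positions. The closest is BC1.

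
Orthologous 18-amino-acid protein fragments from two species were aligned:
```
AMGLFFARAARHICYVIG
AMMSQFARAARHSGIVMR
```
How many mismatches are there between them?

The sequences differ at residues 3, 4, 5, 13, 14, 15, 17, 18 (1-based) — 8 in total.

8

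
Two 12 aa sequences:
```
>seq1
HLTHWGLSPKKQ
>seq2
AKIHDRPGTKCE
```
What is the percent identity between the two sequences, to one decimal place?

10 positions differ (1, 2, 3, 5, 6, 7, 8, 9, 11, 12), so 2 of 12 match: 2/12 = 16.67%.

16.7%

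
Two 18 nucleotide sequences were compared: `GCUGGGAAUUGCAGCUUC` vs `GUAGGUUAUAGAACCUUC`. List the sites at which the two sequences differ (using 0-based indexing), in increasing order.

1, 2, 5, 6, 9, 11, 13

Scanning 0-based: 1: C/U; 2: U/A; 5: G/U; 6: A/U; 9: U/A; 11: C/A; 13: G/C.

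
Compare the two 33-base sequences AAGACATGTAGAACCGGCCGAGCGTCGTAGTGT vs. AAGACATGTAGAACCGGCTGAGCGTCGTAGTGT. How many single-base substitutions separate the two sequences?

The sequences differ at sites 19 (1-based) — 1 in total.

1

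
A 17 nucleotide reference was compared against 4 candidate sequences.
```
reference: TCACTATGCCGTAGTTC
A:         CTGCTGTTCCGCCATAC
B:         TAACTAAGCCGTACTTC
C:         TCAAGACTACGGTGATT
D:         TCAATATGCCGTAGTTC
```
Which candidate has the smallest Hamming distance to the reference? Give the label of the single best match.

D

A differs at 9 sites; B differs at 3 sites; C differs at 9 sites; D differs at 1 site. The closest is D.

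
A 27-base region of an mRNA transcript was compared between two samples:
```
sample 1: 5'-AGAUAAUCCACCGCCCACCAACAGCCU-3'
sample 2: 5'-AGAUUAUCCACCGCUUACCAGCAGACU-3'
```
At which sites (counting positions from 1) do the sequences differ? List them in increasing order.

5, 15, 16, 21, 25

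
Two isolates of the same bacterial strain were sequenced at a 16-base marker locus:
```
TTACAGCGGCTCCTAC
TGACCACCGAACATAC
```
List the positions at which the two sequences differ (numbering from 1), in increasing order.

2, 5, 6, 8, 10, 11, 13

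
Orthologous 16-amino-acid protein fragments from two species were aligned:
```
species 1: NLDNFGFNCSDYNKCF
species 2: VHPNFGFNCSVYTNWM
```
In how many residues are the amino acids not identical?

8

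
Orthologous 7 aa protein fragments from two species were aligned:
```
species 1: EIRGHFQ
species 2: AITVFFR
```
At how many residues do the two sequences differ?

5

Mismatches (1-based): residue 1: E→A; residue 3: R→T; residue 4: G→V; residue 5: H→F; residue 7: Q→R.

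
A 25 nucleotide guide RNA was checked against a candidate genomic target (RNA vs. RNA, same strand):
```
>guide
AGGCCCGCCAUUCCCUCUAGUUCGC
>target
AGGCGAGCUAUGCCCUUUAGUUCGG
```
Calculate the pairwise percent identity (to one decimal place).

76.0%

Mismatches at positions 5, 6, 9, 12, 17, 25 (1-based): 6 of 25.
Identical positions: 19/25 = 76% → 76.0%.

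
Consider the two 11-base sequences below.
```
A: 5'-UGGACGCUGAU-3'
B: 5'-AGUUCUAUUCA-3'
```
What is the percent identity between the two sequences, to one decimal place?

Mismatches at positions 1, 3, 4, 6, 7, 9, 10, 11 (1-based): 8 of 11.
Identical positions: 3/11 = 27.27% → 27.3%.

27.3%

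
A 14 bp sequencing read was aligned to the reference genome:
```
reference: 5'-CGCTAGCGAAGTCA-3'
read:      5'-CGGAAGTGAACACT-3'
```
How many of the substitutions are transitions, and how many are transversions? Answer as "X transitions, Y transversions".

1 transition, 5 transversions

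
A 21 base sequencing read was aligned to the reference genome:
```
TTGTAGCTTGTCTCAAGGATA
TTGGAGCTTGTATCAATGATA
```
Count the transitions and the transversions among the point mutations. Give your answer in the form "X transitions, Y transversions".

0 transitions, 3 transversions

Transitions (purine↔purine or pyrimidine↔pyrimidine): none.
Transversions (purine↔pyrimidine): 4 T→G, 12 C→A, 17 G→T.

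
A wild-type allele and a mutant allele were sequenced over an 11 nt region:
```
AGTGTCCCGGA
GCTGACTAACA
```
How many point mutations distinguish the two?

7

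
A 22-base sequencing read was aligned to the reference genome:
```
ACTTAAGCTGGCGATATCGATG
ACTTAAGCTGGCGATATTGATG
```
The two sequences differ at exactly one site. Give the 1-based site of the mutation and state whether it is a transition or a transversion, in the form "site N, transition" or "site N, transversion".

site 18, transition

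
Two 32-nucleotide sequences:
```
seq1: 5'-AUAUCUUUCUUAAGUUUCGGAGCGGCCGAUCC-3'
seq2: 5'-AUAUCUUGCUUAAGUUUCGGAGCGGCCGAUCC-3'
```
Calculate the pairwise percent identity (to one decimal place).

96.9%

1 position differs (8), so 31 of 32 match: 31/32 = 96.88%.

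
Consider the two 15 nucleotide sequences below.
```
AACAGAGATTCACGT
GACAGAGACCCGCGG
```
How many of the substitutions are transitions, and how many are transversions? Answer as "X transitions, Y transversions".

4 transitions, 1 transversion

Transitions (purine↔purine or pyrimidine↔pyrimidine): 1 A→G, 9 T→C, 10 T→C, 12 A→G.
Transversions (purine↔pyrimidine): 15 T→G.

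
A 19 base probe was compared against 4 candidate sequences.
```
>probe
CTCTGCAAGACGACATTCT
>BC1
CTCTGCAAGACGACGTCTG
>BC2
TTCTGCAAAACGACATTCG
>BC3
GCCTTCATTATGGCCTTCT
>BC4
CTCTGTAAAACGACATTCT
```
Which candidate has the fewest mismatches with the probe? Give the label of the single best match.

BC4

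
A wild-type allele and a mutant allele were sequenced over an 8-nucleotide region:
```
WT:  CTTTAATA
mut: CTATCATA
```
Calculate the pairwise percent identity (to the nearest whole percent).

75%

2 positions differ (3, 5), so 6 of 8 match: 6/8 = 75%.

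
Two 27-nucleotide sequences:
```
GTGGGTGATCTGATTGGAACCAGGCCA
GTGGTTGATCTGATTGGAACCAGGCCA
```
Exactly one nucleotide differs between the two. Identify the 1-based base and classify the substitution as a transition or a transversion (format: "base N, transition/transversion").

base 5, transversion

Base 5 changes G→T. G is a purine and T is a pyrimidine, so this is a transversion.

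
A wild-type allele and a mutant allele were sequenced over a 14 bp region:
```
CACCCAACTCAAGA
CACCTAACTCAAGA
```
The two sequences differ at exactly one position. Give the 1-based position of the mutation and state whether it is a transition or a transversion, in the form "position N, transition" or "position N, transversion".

Position 5 changes C→T. C is a pyrimidine and T is a pyrimidine, so this is a transition.

position 5, transition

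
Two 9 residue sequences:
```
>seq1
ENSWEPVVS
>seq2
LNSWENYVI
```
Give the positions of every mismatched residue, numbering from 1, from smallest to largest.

1, 6, 7, 9

Differences at position 1 (E→L), position 6 (P→N), position 7 (V→Y), position 9 (S→I).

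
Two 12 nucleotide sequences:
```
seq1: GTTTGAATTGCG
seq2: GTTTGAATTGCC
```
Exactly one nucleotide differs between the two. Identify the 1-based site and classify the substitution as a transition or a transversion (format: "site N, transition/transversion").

site 12, transversion

Site 12 changes G→C. G is a purine and C is a pyrimidine, so this is a transversion.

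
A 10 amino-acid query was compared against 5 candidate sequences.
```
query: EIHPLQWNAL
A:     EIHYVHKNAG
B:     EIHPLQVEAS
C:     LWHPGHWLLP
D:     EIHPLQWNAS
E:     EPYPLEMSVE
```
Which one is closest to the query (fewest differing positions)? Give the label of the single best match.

Hamming distances to query — A: 5; B: 3; C: 7; D: 1; E: 7.
Smallest is D with 1 mismatch.

D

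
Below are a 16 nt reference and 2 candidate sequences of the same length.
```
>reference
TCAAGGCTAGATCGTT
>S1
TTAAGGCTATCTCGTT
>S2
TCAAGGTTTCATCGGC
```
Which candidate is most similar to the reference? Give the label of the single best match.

Hamming distances to reference — S1: 3; S2: 5.
Smallest is S1 with 3 mismatches.

S1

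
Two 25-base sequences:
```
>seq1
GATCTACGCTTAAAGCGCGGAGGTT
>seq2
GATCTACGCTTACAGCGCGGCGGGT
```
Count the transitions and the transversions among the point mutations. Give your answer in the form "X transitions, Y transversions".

Transitions (purine↔purine or pyrimidine↔pyrimidine): none.
Transversions (purine↔pyrimidine): 13 A→C, 21 A→C, 24 T→G.

0 transitions, 3 transversions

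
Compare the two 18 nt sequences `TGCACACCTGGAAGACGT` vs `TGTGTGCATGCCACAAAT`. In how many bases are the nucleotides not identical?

10

The sequences differ at bases 3, 4, 5, 6, 8, 11, 12, 14, 16, 17 (1-based) — 10 in total.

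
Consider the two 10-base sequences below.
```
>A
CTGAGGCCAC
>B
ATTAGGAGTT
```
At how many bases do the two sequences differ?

6

Mismatches (1-based): base 1: C→A; base 3: G→T; base 7: C→A; base 8: C→G; base 9: A→T; base 10: C→T.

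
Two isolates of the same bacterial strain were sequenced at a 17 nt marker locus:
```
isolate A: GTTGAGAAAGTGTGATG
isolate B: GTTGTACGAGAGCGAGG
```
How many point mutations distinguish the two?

7

Mismatches (1-based): site 5: A→T; site 6: G→A; site 7: A→C; site 8: A→G; site 11: T→A; site 13: T→C; site 16: T→G.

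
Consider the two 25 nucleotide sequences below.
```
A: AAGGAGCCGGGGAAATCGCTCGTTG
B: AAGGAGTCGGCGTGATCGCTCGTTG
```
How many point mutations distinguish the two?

4

The sequences differ at bases 7, 11, 13, 14 (1-based) — 4 in total.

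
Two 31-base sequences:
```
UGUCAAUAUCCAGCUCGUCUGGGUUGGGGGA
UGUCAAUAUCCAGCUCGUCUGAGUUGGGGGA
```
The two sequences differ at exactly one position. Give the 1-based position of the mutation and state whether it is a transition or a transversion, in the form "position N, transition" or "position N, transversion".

The sequences differ only at position 22: G→A (purine→purine), a transition.

position 22, transition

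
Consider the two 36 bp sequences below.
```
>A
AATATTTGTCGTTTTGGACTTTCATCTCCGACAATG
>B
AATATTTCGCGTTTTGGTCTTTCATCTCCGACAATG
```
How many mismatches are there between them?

3

Mismatches (1-based): position 8: G→C; position 9: T→G; position 18: A→T.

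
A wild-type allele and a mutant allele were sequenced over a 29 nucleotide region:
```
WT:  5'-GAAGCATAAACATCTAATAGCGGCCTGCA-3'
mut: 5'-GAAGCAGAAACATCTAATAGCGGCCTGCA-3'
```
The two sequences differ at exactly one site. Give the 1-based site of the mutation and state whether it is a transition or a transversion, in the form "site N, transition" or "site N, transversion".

site 7, transversion

Site 7 changes T→G. T is a pyrimidine and G is a purine, so this is a transversion.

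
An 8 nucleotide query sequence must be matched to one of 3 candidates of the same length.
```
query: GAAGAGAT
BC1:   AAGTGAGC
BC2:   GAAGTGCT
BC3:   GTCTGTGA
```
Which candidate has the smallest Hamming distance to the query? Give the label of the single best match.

BC2

Hamming distances to query — BC1: 7; BC2: 2; BC3: 7.
Smallest is BC2 with 2 mismatches.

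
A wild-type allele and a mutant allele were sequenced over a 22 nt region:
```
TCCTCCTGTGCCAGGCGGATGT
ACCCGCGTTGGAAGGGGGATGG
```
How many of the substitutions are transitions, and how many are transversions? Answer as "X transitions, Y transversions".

Transitions (purine↔purine or pyrimidine↔pyrimidine): 4 T→C.
Transversions (purine↔pyrimidine): 1 T→A, 5 C→G, 7 T→G, 8 G→T, 11 C→G, 12 C→A, 16 C→G, 22 T→G.

1 transition, 8 transversions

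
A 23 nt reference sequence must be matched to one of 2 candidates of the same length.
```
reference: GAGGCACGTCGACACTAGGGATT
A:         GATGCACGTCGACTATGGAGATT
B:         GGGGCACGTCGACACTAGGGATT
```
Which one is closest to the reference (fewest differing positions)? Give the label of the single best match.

B

A differs at 5 positions; B differs at 1 position. The closest is B.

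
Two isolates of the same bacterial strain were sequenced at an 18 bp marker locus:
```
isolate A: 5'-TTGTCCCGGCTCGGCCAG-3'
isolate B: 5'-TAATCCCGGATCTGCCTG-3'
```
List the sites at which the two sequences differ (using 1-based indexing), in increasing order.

Differences at site 2 (T→A), site 3 (G→A), site 10 (C→A), site 13 (G→T), site 17 (A→T).

2, 3, 10, 13, 17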